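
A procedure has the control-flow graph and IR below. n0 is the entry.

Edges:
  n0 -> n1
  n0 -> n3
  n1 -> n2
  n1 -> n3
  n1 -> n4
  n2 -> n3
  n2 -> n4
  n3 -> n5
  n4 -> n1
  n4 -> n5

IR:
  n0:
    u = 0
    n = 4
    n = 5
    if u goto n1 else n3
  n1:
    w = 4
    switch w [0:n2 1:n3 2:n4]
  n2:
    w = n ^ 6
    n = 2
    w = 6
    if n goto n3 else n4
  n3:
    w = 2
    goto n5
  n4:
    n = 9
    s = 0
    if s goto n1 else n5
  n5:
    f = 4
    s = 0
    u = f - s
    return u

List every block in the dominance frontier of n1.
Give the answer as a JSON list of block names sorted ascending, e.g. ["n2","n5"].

idom tree: n1←n0 n2←n1 n3←n0 n4←n1 n5←n0
Join-block Dom:
  n1: preds {n0,n4}: {n0} ∩ {n0,n1,n4} = {n0}; idom=n0
  n3: preds {n0,n1,n2}: {n0} ∩ {n0,n1} ∩ {n0,n1,n2} = {n0}; idom=n0
  n4: preds {n1,n2}: {n0,n1} ∩ {n0,n1,n2} = {n0,n1}; idom=n1
  n5: preds {n3,n4}: {n0,n3} ∩ {n0,n1,n4} = {n0}; idom=n0

DF walk-up:
  n1←n0: walk · to n0
  n1←n4: walk n4→n1 to n0
  n3←n0: walk · to n0
  n3←n1: walk n1 to n0
  n3←n2: walk n2→n1 to n0
  n4←n1: walk · to n1
  n4←n2: walk n2 to n1
  n5←n3: walk n3 to n0
  n5←n4: walk n4→n1 to n0
  DF(n0)=∅
  DF(n1)={n1,n3,n5}
  DF(n2)={n3,n4}
  DF(n3)={n5}
  DF(n4)={n1,n5}
  DF(n5)=∅

DF(n1) = ["n1", "n3", "n5"]

Answer: ["n1", "n3", "n5"]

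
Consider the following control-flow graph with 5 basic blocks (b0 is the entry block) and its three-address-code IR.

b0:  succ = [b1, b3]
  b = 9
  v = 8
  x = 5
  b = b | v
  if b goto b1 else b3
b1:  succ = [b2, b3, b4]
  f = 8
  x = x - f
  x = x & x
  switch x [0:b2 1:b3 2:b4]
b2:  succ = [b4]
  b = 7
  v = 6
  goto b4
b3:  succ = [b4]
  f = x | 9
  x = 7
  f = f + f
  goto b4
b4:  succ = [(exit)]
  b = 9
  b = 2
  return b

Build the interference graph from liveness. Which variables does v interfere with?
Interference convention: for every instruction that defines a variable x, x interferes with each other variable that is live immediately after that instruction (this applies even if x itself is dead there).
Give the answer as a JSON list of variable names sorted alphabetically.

def/use:
  b0: def={b,v,x} ue=∅
  b1: def={f,x} ue={x}
  b2: def={b,v} ue=∅
  b3: def={f,x} ue={x}
  b4: def={b} ue=∅

Liveness:
  b0: in=∅ out={x}
  b1: in={x} out={x}
  b2: in=∅ out=∅
  b3: in={x} out=∅
  b4: in=∅ out=∅

Interfere edges:
  b: {v,x}
  f: {x}
  v: {b,x}
  x: {b,f,v}

N(v) = ["b", "x"]

Answer: ["b", "x"]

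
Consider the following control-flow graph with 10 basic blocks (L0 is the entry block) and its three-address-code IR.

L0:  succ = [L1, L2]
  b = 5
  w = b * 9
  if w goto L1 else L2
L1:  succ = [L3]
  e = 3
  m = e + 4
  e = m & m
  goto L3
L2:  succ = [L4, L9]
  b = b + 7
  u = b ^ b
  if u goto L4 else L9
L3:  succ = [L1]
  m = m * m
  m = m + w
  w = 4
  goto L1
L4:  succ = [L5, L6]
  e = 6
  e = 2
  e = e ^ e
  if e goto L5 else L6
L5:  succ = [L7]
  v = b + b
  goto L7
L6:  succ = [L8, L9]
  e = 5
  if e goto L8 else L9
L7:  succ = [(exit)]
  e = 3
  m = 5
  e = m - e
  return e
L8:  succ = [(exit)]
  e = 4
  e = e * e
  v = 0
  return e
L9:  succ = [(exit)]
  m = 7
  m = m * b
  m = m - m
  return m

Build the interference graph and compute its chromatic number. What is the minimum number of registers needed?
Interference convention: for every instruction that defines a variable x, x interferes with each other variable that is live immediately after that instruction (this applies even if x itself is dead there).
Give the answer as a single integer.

Answer: 4

Working:
Block summaries:
  L0 def {b,w} use ∅
  L1 def {e,m} use ∅
  L2 def {b,u} use {b}
  L3 def {m,w} use {m,w}
  L4 def {e} use ∅
  L5 def {v} use {b}
  L6 def {e} use ∅
  L7 def {e,m} use ∅
  L8 def {e,v} use ∅
  L9 def {m} use {b}

Live sets:
  live L0: ∅→{b,w}
  live L1: {w}→{m,w}
  live L2: {b}→{b}
  live L3: {m,w}→{w}
  live L4: {b}→{b}
  live L5: {b}→∅
  live L6: {b}→{b}
  live L7: ∅→∅
  live L8: ∅→∅
  live L9: {b}→∅

Interference:
  b: {e,m,u,w}
  e: {b,m,v,w}
  m: {b,e,w}
  u: {b}
  v: {e}
  w: {b,e,m}

Colouring:
  clique {b,e,m,w} ⇒ need ≥ 4
  assign b→c0 e→c1 m→c2 u→c1 v→c0 w→c3 — no edge inside a register ⇒ χ ≤ 4
  χ = 4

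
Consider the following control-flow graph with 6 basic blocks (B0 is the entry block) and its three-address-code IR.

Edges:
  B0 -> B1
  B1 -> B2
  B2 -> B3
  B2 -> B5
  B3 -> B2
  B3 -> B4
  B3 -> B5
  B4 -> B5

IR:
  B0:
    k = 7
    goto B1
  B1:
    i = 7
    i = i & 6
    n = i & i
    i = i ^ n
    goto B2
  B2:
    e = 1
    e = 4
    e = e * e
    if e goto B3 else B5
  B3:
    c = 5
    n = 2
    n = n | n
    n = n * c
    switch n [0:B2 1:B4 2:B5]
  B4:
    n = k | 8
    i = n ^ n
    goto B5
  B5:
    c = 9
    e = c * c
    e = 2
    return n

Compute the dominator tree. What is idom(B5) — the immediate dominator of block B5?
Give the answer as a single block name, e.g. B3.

Answer: B2

Analysis:
idom tree: B1←B0 B2←B1 B3←B2 B4←B3 B5←B2
Dom at joins:
  B2: preds {B1,B3}: {B0,B1} ∩ {B0,B1,B2,B3} = {B0,B1}; idom=B1
  B5: preds {B2,B3,B4}: {B0,B1,B2} ∩ {B0,B1,B2,B3} ∩ {B0,B1,B2,B3,B4} = {B0,B1,B2}; idom=B2

idom(B5) = B2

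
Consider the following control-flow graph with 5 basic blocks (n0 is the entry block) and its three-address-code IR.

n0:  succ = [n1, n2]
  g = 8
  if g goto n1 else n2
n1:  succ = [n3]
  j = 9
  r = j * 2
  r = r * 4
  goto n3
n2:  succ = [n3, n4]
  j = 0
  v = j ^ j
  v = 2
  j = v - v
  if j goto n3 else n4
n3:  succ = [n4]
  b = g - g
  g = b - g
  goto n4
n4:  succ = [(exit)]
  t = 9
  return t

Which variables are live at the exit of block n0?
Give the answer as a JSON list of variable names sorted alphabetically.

Answer: ["g"]

Working:
def/use:
  n0: def={g} ue=∅
  n1: def={j,r} ue=∅
  n2: def={j,v} ue=∅
  n3: def={b,g} ue={g}
  n4: def={t} ue=∅

Live sets:
  n0: in=∅ out={g}
  n1: in={g} out={g}
  n2: in={g} out={g}
  n3: in={g} out=∅
  n4: in=∅ out=∅

live-out(n0) = ["g"]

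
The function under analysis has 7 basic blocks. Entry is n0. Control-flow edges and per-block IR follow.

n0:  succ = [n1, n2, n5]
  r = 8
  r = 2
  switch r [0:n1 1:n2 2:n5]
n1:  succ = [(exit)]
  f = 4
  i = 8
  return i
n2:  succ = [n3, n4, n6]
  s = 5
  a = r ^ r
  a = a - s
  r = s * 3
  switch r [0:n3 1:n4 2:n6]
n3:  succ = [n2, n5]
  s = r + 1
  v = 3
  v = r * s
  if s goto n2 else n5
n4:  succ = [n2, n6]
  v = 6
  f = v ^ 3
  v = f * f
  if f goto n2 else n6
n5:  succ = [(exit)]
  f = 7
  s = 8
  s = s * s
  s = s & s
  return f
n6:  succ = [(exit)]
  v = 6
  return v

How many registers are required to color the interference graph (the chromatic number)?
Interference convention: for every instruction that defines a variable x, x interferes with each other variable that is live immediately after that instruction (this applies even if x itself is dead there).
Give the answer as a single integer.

Answer: 4

Working:
def/use:
  n0: {r} / ∅
  n1: {f,i} / ∅
  n2: {a,r,s} / {r}
  n3: {s,v} / {r}
  n4: {f,v} / ∅
  n5: {f,s} / ∅
  n6: {v} / ∅

Live sets:
  live n0: ∅→{r}
  live n1: ∅→∅
  live n2: {r}→{r}
  live n3: {r}→{r}
  live n4: {r}→{r}
  live n5: ∅→∅
  live n6: ∅→∅

Conflict graph:
  a: {s}
  f: {r,s,v}
  i: ∅
  r: {f,s,v}
  s: {a,f,r,v}
  v: {f,r,s}

Registers:
  clique {f,r,s,v} ⇒ need ≥ 4
  4-colouring: r0={i,s}  r1={a,f}  r2={r}  r3={v}
  χ = 4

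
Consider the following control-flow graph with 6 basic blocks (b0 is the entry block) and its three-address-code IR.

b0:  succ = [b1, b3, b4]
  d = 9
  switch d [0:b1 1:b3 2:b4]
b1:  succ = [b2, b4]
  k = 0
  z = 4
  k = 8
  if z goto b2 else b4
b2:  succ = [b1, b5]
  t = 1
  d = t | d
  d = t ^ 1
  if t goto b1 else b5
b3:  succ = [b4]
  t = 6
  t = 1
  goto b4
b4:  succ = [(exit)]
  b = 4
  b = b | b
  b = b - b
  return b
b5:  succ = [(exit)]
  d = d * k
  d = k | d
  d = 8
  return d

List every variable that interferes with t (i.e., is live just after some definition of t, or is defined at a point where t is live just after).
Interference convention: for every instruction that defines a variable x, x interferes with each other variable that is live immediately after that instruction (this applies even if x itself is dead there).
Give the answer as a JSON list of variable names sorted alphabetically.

def/use:
  b0 def {d} use ∅
  b1 def {k,z} use ∅
  b2 def {d,t} use {d}
  b3 def {t} use ∅
  b4 def {b} use ∅
  b5 def {d} use {d,k}

Liveness:
  live b0: ∅→{d}
  live b1: {d}→{d,k}
  live b2: {d,k}→{d,k}
  live b3: ∅→∅
  live b4: ∅→∅
  live b5: {d,k}→∅

Interfere edges:
  b — ∅
  d — {k,t,z}
  k — {d,t,z}
  t — {d,k}
  z — {d,k}

N(t) = ["d", "k"]

Answer: ["d", "k"]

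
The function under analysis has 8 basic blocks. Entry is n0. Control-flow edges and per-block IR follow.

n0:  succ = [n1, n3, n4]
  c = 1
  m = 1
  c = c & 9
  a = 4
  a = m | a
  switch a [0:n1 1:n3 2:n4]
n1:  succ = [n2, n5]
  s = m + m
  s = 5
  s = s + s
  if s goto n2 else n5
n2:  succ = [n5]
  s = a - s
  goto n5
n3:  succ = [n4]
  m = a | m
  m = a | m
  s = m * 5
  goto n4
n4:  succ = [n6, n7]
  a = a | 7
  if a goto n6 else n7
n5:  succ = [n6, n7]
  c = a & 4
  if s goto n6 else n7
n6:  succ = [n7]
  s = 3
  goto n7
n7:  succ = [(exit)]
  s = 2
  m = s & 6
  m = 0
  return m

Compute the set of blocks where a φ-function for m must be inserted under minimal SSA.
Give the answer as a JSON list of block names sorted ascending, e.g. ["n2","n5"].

idom tree: n1←n0 n2←n1 n3←n0 n4←n0 n5←n1 n6←n0 n7←n0
Dom∩ at merges:
  n4: preds {n0,n3}: {n0} ∩ {n0,n3} = {n0}; idom=n0
  n5: preds {n1,n2}: {n0,n1} ∩ {n0,n1,n2} = {n0,n1}; idom=n1
  n6: preds {n4,n5}: {n0,n4} ∩ {n0,n1,n5} = {n0}; idom=n0
  n7: preds {n4,n5,n6}: {n0,n4} ∩ {n0,n1,n5} ∩ {n0,n6} = {n0}; idom=n0

Frontier:
  join n4 pred n0: · stop@n0
  join n4 pred n3: n3 stop@n0
  join n5 pred n1: · stop@n1
  join n5 pred n2: n2 stop@n1
  join n6 pred n4: n4 stop@n0
  join n6 pred n5: n5→n1 stop@n0
  join n7 pred n4: n4 stop@n0
  join n7 pred n5: n5→n1 stop@n0
  join n7 pred n6: n6 stop@n0
  DF(n0)=∅
  DF(n1)={n6,n7}
  DF(n2)={n5}
  DF(n3)={n4}
  DF(n4)={n6,n7}
  DF(n5)={n6,n7}
  DF(n6)={n7}
  DF(n7)=∅

φ for m: defs {n0,n3,n7}
  DF⁺ = {n4,n6,n7}

Answer: ["n4", "n6", "n7"]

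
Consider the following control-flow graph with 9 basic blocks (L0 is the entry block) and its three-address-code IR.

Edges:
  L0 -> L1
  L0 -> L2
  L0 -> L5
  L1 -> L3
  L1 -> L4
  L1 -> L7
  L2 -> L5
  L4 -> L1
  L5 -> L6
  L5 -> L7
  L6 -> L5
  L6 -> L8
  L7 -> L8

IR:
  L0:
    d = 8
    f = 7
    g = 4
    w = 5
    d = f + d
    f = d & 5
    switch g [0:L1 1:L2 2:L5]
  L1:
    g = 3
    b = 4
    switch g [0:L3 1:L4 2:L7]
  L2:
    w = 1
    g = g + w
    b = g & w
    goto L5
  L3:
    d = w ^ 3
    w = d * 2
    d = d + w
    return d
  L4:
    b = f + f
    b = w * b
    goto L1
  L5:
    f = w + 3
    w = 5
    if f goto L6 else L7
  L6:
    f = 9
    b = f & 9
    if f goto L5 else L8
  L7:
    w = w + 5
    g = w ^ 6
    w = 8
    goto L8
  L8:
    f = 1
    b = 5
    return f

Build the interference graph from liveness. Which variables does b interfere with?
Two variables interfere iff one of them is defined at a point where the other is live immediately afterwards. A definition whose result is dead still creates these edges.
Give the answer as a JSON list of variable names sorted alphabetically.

Answer: ["f", "g", "w"]

Derivation:
def/use:
  L0: {d,f,g,w} / ∅
  L1: {b,g} / ∅
  L2: {b,g,w} / {g}
  L3: {d,w} / {w}
  L4: {b} / {f,w}
  L5: {f,w} / {w}
  L6: {b,f} / ∅
  L7: {g,w} / {w}
  L8: {b,f} / ∅

Backward fixpoint:
  L0: in=∅ out={f,g,w}
  L1: in={f,w} out={f,w}
  L2: in={g} out={w}
  L3: in={w} out=∅
  L4: in={f,w} out={f,w}
  L5: in={w} out={w}
  L6: in={w} out={w}
  L7: in={w} out=∅
  L8: in=∅ out=∅

Interference:
  b↔{f,g,w}
  d↔{f,g,w}
  f↔{b,d,g,w}
  g↔{b,d,f,w}
  w↔{b,d,f,g}

N(b) = ["f", "g", "w"]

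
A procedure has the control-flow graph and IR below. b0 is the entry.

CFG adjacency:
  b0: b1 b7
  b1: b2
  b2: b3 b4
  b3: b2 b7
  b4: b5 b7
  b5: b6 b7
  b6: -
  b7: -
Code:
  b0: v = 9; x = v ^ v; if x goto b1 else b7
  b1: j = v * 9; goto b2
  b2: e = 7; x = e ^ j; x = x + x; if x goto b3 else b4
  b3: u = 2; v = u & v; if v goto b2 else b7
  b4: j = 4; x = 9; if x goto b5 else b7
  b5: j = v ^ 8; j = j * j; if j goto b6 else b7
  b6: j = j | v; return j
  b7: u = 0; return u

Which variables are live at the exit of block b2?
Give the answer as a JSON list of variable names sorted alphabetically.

Answer: ["j", "v"]

Analysis:
Block summaries:
  b0: def={v,x} ue=∅
  b1: def={j} ue={v}
  b2: def={e,x} ue={j}
  b3: def={u,v} ue={v}
  b4: def={j,x} ue=∅
  b5: def={j} ue={v}
  b6: def={j} ue={j,v}
  b7: def={u} ue=∅

Live sets:
  live b0: ∅→{v}
  live b1: {v}→{j,v}
  live b2: {j,v}→{j,v}
  live b3: {j,v}→{j,v}
  live b4: {v}→{v}
  live b5: {v}→{j,v}
  live b6: {j,v}→∅
  live b7: ∅→∅

live-out(b2) = ["j", "v"]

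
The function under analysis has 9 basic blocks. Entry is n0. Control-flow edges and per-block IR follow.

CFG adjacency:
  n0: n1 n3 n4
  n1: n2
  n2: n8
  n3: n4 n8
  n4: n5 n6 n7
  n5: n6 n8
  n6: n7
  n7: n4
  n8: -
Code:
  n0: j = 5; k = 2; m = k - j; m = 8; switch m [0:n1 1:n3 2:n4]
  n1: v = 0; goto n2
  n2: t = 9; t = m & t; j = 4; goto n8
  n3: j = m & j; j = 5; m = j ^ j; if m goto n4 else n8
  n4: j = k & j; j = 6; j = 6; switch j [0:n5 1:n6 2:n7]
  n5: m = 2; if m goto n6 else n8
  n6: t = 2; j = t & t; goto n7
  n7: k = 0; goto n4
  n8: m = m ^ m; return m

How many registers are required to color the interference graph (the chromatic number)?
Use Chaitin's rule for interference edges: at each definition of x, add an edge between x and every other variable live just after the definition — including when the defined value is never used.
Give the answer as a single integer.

Answer: 3

Working:
def/use:
  n0: {j,k,m} / ∅
  n1: {v} / ∅
  n2: {j,t} / {m}
  n3: {j,m} / {j,m}
  n4: {j} / {j,k}
  n5: {m} / ∅
  n6: {j,t} / ∅
  n7: {k} / ∅
  n8: {m} / {m}

Live sets:
  n0 li=∅ lo={j,k,m}
  n1 li={m} lo={m}
  n2 li={m} lo={m}
  n3 li={j,k,m} lo={j,k,m}
  n4 li={j,k} lo={j}
  n5 li=∅ lo={m}
  n6 li=∅ lo={j}
  n7 li={j} lo={j,k}
  n8 li={m} lo=∅

Interfere edges:
  j↔{k,m}
  k↔{j,m}
  m↔{j,k,t,v}
  t↔{m}
  v↔{m}

Chromatic number:
  lower bound: {j,k,m} mutually conflict ⇒ χ ≥ 3
  assign j→R1 k→R2 m→R0 t→R1 v→R1 — no edge inside a register ⇒ χ ≤ 3
  χ = 3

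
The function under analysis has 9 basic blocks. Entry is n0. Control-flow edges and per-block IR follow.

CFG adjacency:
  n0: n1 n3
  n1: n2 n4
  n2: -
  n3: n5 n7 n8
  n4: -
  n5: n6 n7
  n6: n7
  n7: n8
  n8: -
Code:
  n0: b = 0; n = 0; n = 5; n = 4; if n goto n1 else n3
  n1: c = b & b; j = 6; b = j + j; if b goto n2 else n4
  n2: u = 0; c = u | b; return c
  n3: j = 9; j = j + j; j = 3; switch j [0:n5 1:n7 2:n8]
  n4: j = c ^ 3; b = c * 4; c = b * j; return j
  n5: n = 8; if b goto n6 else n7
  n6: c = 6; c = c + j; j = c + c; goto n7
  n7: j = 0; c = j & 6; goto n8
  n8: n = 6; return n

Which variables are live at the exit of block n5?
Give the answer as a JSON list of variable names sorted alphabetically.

Answer: ["j"]

Working:
def/use:
  n0: {b,n} / ∅
  n1: {b,c,j} / {b}
  n2: {c,u} / {b}
  n3: {j} / ∅
  n4: {b,c,j} / {c}
  n5: {n} / {b}
  n6: {c,j} / {j}
  n7: {c,j} / ∅
  n8: {n} / ∅

Live sets:
  n0 li=∅ lo={b}
  n1 li={b} lo={b,c}
  n2 li={b} lo=∅
  n3 li={b} lo={b,j}
  n4 li={c} lo=∅
  n5 li={b,j} lo={j}
  n6 li={j} lo=∅
  n7 li=∅ lo=∅
  n8 li=∅ lo=∅

live-out(n5) = ["j"]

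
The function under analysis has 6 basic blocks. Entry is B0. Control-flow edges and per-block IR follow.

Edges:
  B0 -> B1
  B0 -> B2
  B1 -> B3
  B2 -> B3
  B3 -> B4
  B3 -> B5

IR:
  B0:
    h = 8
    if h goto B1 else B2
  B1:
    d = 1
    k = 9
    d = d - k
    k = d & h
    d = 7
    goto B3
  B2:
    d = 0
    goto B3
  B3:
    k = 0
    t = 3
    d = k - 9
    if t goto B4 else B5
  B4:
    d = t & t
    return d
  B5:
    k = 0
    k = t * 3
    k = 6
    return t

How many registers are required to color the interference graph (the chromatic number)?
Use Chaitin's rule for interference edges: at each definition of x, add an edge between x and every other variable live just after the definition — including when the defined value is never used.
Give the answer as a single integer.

Answer: 3

Derivation:
Per-block:
  B0: {h} / ∅
  B1: {d,k} / {h}
  B2: {d} / ∅
  B3: {d,k,t} / ∅
  B4: {d} / {t}
  B5: {k} / {t}

Backward fixpoint:
  live B0: ∅→{h}
  live B1: {h}→∅
  live B2: ∅→∅
  live B3: ∅→{t}
  live B4: {t}→∅
  live B5: {t}→∅

Interference:
  d: {h,k,t}
  h: {d,k}
  k: {d,h,t}
  t: {d,k}

Colouring:
  clique {d,h,k} ⇒ need ≥ 3
  3-colouring: R0={d}  R1={k}  R2={h,t}
  χ = 3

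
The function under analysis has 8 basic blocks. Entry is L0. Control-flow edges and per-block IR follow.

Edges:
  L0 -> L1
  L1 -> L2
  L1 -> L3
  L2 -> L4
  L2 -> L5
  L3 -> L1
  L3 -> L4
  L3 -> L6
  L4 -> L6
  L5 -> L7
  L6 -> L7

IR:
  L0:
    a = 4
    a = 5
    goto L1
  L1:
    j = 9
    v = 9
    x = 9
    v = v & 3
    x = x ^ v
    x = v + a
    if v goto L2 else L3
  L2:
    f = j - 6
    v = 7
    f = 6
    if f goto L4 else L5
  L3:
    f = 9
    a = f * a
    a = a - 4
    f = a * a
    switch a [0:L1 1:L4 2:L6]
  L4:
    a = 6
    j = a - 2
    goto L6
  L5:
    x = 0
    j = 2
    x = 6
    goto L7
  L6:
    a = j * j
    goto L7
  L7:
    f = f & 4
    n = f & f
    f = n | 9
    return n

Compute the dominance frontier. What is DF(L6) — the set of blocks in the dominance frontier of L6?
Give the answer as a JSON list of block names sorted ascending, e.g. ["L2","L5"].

Answer: ["L7"]

Derivation:
idom tree: L1←L0 L2←L1 L3←L1 L4←L1 L5←L2 L6←L1 L7←L1
Dom at joins:
  L1: preds {L0,L3}: {L0} ∩ {L0,L1,L3} = {L0}; idom=L0
  L4: preds {L2,L3}: {L0,L1,L2} ∩ {L0,L1,L3} = {L0,L1}; idom=L1
  L6: preds {L3,L4}: {L0,L1,L3} ∩ {L0,L1,L4} = {L0,L1}; idom=L1
  L7: preds {L5,L6}: {L0,L1,L2,L5} ∩ {L0,L1,L6} = {L0,L1}; idom=L1

Frontier:
  join L1 pred L0: · stop@L0
  join L1 pred L3: L3→L1 stop@L0
  join L4 pred L2: L2 stop@L1
  join L4 pred L3: L3 stop@L1
  join L6 pred L3: L3 stop@L1
  join L6 pred L4: L4 stop@L1
  join L7 pred L5: L5→L2 stop@L1
  join L7 pred L6: L6 stop@L1
  L0 → ∅
  L1 → {L1}
  L2 → {L4,L7}
  L3 → {L1,L4,L6}
  L4 → {L6}
  L5 → {L7}
  L6 → {L7}
  L7 → ∅

DF(L6) = ["L7"]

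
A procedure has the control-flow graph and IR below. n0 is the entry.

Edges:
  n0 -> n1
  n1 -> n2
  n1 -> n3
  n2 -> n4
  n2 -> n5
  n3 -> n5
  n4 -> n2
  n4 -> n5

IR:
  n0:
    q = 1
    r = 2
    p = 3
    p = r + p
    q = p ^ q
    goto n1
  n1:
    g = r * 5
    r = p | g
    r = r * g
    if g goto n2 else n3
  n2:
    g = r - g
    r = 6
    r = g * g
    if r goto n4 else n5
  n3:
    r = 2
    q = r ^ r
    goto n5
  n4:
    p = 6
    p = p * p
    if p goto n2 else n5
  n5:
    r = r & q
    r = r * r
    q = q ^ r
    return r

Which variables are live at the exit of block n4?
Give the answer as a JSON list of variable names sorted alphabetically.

Answer: ["g", "q", "r"]

Analysis:
def/use:
  n0 def {p,q,r} use ∅
  n1 def {g,r} use {p,r}
  n2 def {g,r} use {g,r}
  n3 def {q,r} use ∅
  n4 def {p} use ∅
  n5 def {q,r} use {q,r}

Live sets:
  live n0: ∅→{p,q,r}
  live n1: {p,q,r}→{g,q,r}
  live n2: {g,q,r}→{g,q,r}
  live n3: ∅→{q,r}
  live n4: {g,q,r}→{g,q,r}
  live n5: {q,r}→∅

live-out(n4) = ["g", "q", "r"]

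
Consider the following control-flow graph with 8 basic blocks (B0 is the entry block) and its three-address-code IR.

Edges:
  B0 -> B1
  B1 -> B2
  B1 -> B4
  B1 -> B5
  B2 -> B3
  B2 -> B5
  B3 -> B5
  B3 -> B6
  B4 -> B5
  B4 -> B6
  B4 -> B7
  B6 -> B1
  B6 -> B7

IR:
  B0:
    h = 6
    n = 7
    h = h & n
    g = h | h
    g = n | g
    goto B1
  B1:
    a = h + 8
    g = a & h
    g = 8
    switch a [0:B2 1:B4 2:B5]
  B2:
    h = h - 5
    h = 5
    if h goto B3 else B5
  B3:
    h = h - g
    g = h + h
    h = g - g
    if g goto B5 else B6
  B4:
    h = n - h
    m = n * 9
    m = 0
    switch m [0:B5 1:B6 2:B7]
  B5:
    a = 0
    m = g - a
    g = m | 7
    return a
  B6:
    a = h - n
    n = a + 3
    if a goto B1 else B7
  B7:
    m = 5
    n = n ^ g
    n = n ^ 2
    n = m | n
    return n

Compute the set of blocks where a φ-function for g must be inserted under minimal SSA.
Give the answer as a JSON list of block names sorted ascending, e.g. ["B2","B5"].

Answer: ["B1", "B5", "B6", "B7"]

Working:
idom tree: B1←B0 B2←B1 B3←B2 B4←B1 B5←B1 B6←B1 B7←B1
Join-block Dom:
  B1: preds {B0,B6}: {B0} ∩ {B0,B1,B6} = {B0}; idom=B0
  B5: preds {B1,B2,B3,B4}: {B0,B1} ∩ {B0,B1,B2} ∩ {B0,B1,B2,B3} ∩ {B0,B1,B4} = {B0,B1}; idom=B1
  B6: preds {B3,B4}: {B0,B1,B2,B3} ∩ {B0,B1,B4} = {B0,B1}; idom=B1
  B7: preds {B4,B6}: {B0,B1,B4} ∩ {B0,B1,B6} = {B0,B1}; idom=B1

Frontier:
  join B1 pred B0: · stop@B0
  join B1 pred B6: B6→B1 stop@B0
  join B5 pred B1: · stop@B1
  join B5 pred B2: B2 stop@B1
  join B5 pred B3: B3→B2 stop@B1
  join B5 pred B4: B4 stop@B1
  join B6 pred B3: B3→B2 stop@B1
  join B6 pred B4: B4 stop@B1
  join B7 pred B4: B4 stop@B1
  join B7 pred B6: B6 stop@B1
  B0: DF=∅
  B1: DF={B1}
  B2: DF={B5,B6}
  B3: DF={B5,B6}
  B4: DF={B5,B6,B7}
  B5: DF=∅
  B6: DF={B1,B7}
  B7: DF=∅

φ for g: defs {B0,B1,B3,B5}
  DF⁺ = {B1,B5,B6,B7}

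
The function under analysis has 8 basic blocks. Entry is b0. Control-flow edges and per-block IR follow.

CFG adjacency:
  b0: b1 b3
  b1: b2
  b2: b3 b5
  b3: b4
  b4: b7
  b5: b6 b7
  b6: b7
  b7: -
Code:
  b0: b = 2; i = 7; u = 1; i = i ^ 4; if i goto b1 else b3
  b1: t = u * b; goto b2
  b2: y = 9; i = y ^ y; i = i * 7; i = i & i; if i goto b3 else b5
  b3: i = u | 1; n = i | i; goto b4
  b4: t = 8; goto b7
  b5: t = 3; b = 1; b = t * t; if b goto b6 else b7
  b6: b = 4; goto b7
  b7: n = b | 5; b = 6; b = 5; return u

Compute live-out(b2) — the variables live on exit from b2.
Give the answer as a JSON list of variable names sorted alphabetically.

Answer: ["b", "u"]

Analysis:
Per-block:
  b0 def {b,i,u} use ∅
  b1 def {t} use {b,u}
  b2 def {i,y} use ∅
  b3 def {i,n} use {u}
  b4 def {t} use ∅
  b5 def {b,t} use ∅
  b6 def {b} use ∅
  b7 def {b,n} use {b,u}

Backward fixpoint:
  b0 li=∅ lo={b,u}
  b1 li={b,u} lo={b,u}
  b2 li={b,u} lo={b,u}
  b3 li={b,u} lo={b,u}
  b4 li={b,u} lo={b,u}
  b5 li={u} lo={b,u}
  b6 li={u} lo={b,u}
  b7 li={b,u} lo=∅

live-out(b2) = ["b", "u"]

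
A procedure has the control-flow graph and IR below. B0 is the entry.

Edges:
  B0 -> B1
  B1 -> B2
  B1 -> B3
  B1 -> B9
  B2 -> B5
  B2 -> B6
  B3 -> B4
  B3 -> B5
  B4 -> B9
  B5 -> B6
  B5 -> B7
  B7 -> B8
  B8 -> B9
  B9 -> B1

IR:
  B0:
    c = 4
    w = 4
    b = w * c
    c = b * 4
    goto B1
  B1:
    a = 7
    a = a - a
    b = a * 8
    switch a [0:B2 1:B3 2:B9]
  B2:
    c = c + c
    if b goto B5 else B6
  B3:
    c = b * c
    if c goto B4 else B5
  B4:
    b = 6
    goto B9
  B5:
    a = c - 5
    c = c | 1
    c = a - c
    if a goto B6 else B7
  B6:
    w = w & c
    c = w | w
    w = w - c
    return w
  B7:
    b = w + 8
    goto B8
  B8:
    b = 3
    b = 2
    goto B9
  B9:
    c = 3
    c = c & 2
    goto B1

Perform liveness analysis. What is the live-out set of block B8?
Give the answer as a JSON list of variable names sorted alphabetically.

Answer: ["w"]

Analysis:
def/use:
  B0: {b,c,w} / ∅
  B1: {a,b} / ∅
  B2: {c} / {b,c}
  B3: {c} / {b,c}
  B4: {b} / ∅
  B5: {a,c} / {c}
  B6: {c,w} / {c,w}
  B7: {b} / {w}
  B8: {b} / ∅
  B9: {c} / ∅

Liveness:
  B0 li=∅ lo={c,w}
  B1 li={c,w} lo={b,c,w}
  B2 li={b,c,w} lo={c,w}
  B3 li={b,c,w} lo={c,w}
  B4 li={w} lo={w}
  B5 li={c,w} lo={c,w}
  B6 li={c,w} lo=∅
  B7 li={w} lo={w}
  B8 li={w} lo={w}
  B9 li={w} lo={c,w}

live-out(B8) = ["w"]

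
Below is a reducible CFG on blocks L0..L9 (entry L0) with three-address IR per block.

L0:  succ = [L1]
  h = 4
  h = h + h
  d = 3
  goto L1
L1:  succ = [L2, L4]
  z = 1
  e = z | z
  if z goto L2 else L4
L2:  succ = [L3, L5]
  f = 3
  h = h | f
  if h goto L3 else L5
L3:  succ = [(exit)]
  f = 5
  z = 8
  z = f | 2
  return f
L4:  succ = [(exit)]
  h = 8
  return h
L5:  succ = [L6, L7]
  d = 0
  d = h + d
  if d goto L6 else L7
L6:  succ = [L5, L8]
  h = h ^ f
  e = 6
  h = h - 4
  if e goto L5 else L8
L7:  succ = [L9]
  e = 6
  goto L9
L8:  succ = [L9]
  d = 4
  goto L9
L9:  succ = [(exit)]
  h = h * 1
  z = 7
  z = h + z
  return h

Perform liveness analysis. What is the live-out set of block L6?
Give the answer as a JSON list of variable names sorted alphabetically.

Block summaries:
  L0: def={d,h} ue=∅
  L1: def={e,z} ue=∅
  L2: def={f,h} ue={h}
  L3: def={f,z} ue=∅
  L4: def={h} ue=∅
  L5: def={d} ue={h}
  L6: def={e,h} ue={f,h}
  L7: def={e} ue=∅
  L8: def={d} ue=∅
  L9: def={h,z} ue={h}

Liveness:
  L0 li=∅ lo={h}
  L1 li={h} lo={h}
  L2 li={h} lo={f,h}
  L3 li=∅ lo=∅
  L4 li=∅ lo=∅
  L5 li={f,h} lo={f,h}
  L6 li={f,h} lo={f,h}
  L7 li={h} lo={h}
  L8 li={h} lo={h}
  L9 li={h} lo=∅

live-out(L6) = ["f", "h"]

Answer: ["f", "h"]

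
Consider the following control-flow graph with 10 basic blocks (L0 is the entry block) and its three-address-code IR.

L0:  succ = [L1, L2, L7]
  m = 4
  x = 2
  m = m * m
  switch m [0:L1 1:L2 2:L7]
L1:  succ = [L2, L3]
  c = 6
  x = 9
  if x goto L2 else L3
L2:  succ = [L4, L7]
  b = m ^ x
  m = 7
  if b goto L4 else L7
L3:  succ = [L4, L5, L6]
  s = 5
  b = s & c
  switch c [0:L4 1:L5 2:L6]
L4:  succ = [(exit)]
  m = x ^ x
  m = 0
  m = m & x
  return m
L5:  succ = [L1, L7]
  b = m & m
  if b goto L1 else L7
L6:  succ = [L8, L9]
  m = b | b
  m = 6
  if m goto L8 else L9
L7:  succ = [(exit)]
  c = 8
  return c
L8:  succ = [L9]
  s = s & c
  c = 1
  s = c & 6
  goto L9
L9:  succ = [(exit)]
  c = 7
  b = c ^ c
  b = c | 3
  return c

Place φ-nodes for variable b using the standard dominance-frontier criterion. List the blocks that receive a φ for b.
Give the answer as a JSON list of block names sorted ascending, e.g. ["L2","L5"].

idom tree: L1←L0 L2←L0 L3←L1 L4←L0 L5←L3 L6←L3 L7←L0 L8←L6 L9←L6
Dom at joins:
  L1: preds {L0,L5}: {L0} ∩ {L0,L1,L3,L5} = {L0}; idom=L0
  L2: preds {L0,L1}: {L0} ∩ {L0,L1} = {L0}; idom=L0
  L4: preds {L2,L3}: {L0,L2} ∩ {L0,L1,L3} = {L0}; idom=L0
  L7: preds {L0,L2,L5}: {L0} ∩ {L0,L2} ∩ {L0,L1,L3,L5} = {L0}; idom=L0
  L9: preds {L6,L8}: {L0,L1,L3,L6} ∩ {L0,L1,L3,L6,L8} = {L0,L1,L3,L6}; idom=L6

Frontier:
  L1←L0: walk · to L0
  L1←L5: walk L5→L3→L1 to L0
  L2←L0: walk · to L0
  L2←L1: walk L1 to L0
  L4←L2: walk L2 to L0
  L4←L3: walk L3→L1 to L0
  L7←L0: walk · to L0
  L7←L2: walk L2 to L0
  L7←L5: walk L5→L3→L1 to L0
  L9←L6: walk · to L6
  L9←L8: walk L8 to L6
  L0: DF=∅
  L1: DF={L1,L2,L4,L7}
  L2: DF={L4,L7}
  L3: DF={L1,L4,L7}
  L4: DF=∅
  L5: DF={L1,L7}
  L6: DF=∅
  L7: DF=∅
  L8: DF={L9}
  L9: DF=∅

φ for b: defs {L2,L3,L5,L9}
  DF⁺ = {L1,L2,L4,L7}

Answer: ["L1", "L2", "L4", "L7"]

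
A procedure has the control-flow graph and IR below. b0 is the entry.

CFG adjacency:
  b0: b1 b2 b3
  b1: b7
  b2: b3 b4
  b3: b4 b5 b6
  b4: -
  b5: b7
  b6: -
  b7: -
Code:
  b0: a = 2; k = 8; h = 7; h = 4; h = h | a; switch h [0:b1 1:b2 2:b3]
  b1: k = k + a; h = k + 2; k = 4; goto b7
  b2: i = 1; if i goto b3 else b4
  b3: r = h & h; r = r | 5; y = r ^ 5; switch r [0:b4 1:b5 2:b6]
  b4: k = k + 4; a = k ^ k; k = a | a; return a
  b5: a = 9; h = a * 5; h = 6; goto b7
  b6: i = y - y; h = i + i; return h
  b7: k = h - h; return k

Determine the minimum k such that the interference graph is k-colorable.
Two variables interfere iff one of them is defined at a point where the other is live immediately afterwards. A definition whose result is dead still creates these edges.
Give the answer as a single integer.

Answer: 3

Analysis:
Block summaries:
  b0 def {a,h,k} use ∅
  b1 def {h,k} use {a,k}
  b2 def {i} use ∅
  b3 def {r,y} use {h}
  b4 def {a,k} use {k}
  b5 def {a,h} use ∅
  b6 def {h,i} use {y}
  b7 def {k} use {h}

Live sets:
  b0 li=∅ lo={a,h,k}
  b1 li={a,k} lo={h}
  b2 li={h,k} lo={h,k}
  b3 li={h,k} lo={k,y}
  b4 li={k} lo=∅
  b5 li=∅ lo={h}
  b6 li={y} lo=∅
  b7 li={h} lo=∅

Conflict graph:
  a↔{h,k}
  h↔{a,i,k}
  i↔{h,k}
  k↔{a,h,i,r,y}
  r↔{k,y}
  y↔{k,r}

Chromatic number:
  {a,h,k} pairwise interfere (3-clique) ⇒ χ ≥ 3
  assign a→c2 h→c1 i→c2 k→c0 r→c1 y→c2 — no edge inside a register ⇒ χ ≤ 3
  χ = 3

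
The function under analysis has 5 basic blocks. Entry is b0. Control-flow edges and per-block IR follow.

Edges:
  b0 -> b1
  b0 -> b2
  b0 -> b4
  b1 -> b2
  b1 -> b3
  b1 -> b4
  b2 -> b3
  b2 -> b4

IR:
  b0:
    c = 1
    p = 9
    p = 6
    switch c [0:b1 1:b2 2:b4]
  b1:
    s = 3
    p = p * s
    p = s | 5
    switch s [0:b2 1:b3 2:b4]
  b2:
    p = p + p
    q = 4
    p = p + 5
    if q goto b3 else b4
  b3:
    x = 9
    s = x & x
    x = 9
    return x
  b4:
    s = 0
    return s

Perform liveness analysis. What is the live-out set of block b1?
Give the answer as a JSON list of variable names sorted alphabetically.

Answer: ["p"]

Working:
def/use:
  b0: {c,p} / ∅
  b1: {p,s} / {p}
  b2: {p,q} / {p}
  b3: {s,x} / ∅
  b4: {s} / ∅

Backward fixpoint:
  b0 li=∅ lo={p}
  b1 li={p} lo={p}
  b2 li={p} lo=∅
  b3 li=∅ lo=∅
  b4 li=∅ lo=∅

live-out(b1) = ["p"]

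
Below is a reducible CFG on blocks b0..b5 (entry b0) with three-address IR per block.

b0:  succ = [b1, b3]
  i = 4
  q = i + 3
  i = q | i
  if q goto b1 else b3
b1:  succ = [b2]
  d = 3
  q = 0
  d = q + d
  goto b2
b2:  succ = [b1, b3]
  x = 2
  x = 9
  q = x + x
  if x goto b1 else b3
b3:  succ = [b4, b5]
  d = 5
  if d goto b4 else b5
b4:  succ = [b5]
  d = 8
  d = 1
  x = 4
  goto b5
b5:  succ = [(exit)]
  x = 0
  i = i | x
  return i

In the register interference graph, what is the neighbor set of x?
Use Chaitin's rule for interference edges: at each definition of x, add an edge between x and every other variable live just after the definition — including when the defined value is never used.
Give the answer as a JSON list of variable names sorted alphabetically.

Block summaries:
  b0 def {i,q} use ∅
  b1 def {d,q} use ∅
  b2 def {q,x} use ∅
  b3 def {d} use ∅
  b4 def {d,x} use ∅
  b5 def {i,x} use {i}

Liveness:
  live b0: ∅→{i}
  live b1: {i}→{i}
  live b2: {i}→{i}
  live b3: {i}→{i}
  live b4: {i}→{i}
  live b5: {i}→∅

Interference:
  d↔{i,q}
  i↔{d,q,x}
  q↔{d,i,x}
  x↔{i,q}

N(x) = ["i", "q"]

Answer: ["i", "q"]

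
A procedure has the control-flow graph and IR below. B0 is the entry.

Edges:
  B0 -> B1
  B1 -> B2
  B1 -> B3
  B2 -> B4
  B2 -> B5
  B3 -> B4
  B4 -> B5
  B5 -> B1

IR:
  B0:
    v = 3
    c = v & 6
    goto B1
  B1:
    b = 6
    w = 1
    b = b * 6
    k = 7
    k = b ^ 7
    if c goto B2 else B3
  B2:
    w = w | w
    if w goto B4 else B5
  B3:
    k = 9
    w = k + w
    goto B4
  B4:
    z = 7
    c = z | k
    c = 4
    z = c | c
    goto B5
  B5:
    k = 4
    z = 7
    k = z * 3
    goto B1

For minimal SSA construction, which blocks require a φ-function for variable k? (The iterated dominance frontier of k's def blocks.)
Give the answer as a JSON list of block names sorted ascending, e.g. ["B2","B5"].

idom tree: B1←B0 B2←B1 B3←B1 B4←B1 B5←B1
Dom∩ at merges:
  B1: preds {B0,B5}: {B0} ∩ {B0,B1,B5} = {B0}; idom=B0
  B4: preds {B2,B3}: {B0,B1,B2} ∩ {B0,B1,B3} = {B0,B1}; idom=B1
  B5: preds {B2,B4}: {B0,B1,B2} ∩ {B0,B1,B4} = {B0,B1}; idom=B1

DF walk-up:
  B1←B0: walk · to B0
  B1←B5: walk B5→B1 to B0
  B4←B2: walk B2 to B1
  B4←B3: walk B3 to B1
  B5←B2: walk B2 to B1
  B5←B4: walk B4 to B1
  DF(B0)=∅
  DF(B1)={B1}
  DF(B2)={B4,B5}
  DF(B3)={B4}
  DF(B4)={B5}
  DF(B5)={B1}

φ for k: defs {B1,B3,B5}
  DF⁺ = {B1,B4,B5}

Answer: ["B1", "B4", "B5"]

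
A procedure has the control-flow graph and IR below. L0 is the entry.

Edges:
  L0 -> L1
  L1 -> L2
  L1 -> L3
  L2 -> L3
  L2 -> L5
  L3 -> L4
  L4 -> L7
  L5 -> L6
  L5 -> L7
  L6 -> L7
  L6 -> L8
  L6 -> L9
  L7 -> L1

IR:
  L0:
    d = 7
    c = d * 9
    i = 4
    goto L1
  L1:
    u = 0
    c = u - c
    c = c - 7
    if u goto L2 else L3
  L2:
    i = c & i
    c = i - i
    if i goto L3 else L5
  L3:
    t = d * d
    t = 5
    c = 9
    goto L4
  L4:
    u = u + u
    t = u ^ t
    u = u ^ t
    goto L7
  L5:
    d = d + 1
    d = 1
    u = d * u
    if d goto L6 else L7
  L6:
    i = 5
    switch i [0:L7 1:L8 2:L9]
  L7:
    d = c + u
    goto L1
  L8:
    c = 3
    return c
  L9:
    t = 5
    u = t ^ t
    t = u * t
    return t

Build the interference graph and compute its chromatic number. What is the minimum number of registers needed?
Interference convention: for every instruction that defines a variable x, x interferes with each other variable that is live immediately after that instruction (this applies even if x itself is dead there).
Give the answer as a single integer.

Answer: 4

Working:
Per-block:
  L0: def={c,d,i} ue=∅
  L1: def={c,u} ue={c}
  L2: def={c,i} ue={c,i}
  L3: def={c,t} ue={d}
  L4: def={t,u} ue={t,u}
  L5: def={d,u} ue={d,u}
  L6: def={i} ue=∅
  L7: def={d} ue={c,u}
  L8: def={c} ue=∅
  L9: def={t,u} ue=∅

Liveness:
  L0 li=∅ lo={c,d,i}
  L1 li={c,d,i} lo={c,d,i,u}
  L2 li={c,d,i,u} lo={c,d,i,u}
  L3 li={d,i,u} lo={c,i,t,u}
  L4 li={c,i,t,u} lo={c,i,u}
  L5 li={c,d,i,u} lo={c,i,u}
  L6 li={c,u} lo={c,i,u}
  L7 li={c,i,u} lo={c,d,i}
  L8 li=∅ lo=∅
  L9 li=∅ lo=∅

Interfere edges:
  c↔{d,i,t,u}
  d↔{c,i,u}
  i↔{c,d,t,u}
  t↔{c,i,u}
  u↔{c,d,i,t}

Chromatic number:
  clique {c,d,i,u} ⇒ need ≥ 4
  4-colouring: c0={c}  c1={i}  c2={u}  c3={d,t}
  χ = 4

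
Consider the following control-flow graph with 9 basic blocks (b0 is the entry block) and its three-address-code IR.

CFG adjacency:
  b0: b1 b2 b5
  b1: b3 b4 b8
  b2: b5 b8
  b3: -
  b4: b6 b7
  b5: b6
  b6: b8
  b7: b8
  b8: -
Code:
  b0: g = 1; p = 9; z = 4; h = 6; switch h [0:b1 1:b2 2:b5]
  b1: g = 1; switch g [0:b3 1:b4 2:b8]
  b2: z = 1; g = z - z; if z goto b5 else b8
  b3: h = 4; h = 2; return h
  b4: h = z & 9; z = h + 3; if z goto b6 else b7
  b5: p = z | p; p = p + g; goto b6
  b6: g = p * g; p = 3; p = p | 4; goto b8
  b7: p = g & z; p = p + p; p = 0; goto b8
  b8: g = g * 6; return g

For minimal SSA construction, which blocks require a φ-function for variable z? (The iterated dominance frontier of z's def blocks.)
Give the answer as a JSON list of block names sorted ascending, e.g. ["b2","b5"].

idom tree: b1←b0 b2←b0 b3←b1 b4←b1 b5←b0 b6←b0 b7←b4 b8←b0
Dom∩ at merges:
  b5: preds {b0,b2}: {b0} ∩ {b0,b2} = {b0}; idom=b0
  b6: preds {b4,b5}: {b0,b1,b4} ∩ {b0,b5} = {b0}; idom=b0
  b8: preds {b1,b2,b6,b7}: {b0,b1} ∩ {b0,b2} ∩ {b0,b6} ∩ {b0,b1,b4,b7} = {b0}; idom=b0

DF walk-up:
  b5←b0: walk · to b0
  b5←b2: walk b2 to b0
  b6←b4: walk b4→b1 to b0
  b6←b5: walk b5 to b0
  b8←b1: walk b1 to b0
  b8←b2: walk b2 to b0
  b8←b6: walk b6 to b0
  b8←b7: walk b7→b4→b1 to b0
  b0: DF=∅
  b1: DF={b6,b8}
  b2: DF={b5,b8}
  b3: DF=∅
  b4: DF={b6,b8}
  b5: DF={b6}
  b6: DF={b8}
  b7: DF={b8}
  b8: DF=∅

φ for z: defs {b0,b2,b4}
  DF⁺ = {b5,b6,b8}

Answer: ["b5", "b6", "b8"]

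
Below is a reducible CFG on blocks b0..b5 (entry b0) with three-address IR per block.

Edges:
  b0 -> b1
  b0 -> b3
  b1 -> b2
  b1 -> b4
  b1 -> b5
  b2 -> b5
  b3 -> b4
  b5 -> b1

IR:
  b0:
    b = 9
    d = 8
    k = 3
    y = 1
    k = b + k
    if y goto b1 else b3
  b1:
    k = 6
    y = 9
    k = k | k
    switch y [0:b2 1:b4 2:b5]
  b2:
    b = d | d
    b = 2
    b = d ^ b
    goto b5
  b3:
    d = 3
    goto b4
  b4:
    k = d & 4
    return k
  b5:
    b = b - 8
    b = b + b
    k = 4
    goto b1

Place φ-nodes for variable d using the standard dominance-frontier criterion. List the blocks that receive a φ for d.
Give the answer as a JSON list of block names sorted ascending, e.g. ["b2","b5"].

idom tree: b1←b0 b2←b1 b3←b0 b4←b0 b5←b1
Dom∩ at merges:
  b1: preds {b0,b5}: {b0} ∩ {b0,b1,b5} = {b0}; idom=b0
  b4: preds {b1,b3}: {b0,b1} ∩ {b0,b3} = {b0}; idom=b0
  b5: preds {b1,b2}: {b0,b1} ∩ {b0,b1,b2} = {b0,b1}; idom=b1

DF walk-up:
  join b1 pred b0: · stop@b0
  join b1 pred b5: b5→b1 stop@b0
  join b4 pred b1: b1 stop@b0
  join b4 pred b3: b3 stop@b0
  join b5 pred b1: · stop@b1
  join b5 pred b2: b2 stop@b1
  DF(b0)=∅
  DF(b1)={b1,b4}
  DF(b2)={b5}
  DF(b3)={b4}
  DF(b4)=∅
  DF(b5)={b1}

φ for d: defs {b0,b3}
  DF⁺ = {b4}

Answer: ["b4"]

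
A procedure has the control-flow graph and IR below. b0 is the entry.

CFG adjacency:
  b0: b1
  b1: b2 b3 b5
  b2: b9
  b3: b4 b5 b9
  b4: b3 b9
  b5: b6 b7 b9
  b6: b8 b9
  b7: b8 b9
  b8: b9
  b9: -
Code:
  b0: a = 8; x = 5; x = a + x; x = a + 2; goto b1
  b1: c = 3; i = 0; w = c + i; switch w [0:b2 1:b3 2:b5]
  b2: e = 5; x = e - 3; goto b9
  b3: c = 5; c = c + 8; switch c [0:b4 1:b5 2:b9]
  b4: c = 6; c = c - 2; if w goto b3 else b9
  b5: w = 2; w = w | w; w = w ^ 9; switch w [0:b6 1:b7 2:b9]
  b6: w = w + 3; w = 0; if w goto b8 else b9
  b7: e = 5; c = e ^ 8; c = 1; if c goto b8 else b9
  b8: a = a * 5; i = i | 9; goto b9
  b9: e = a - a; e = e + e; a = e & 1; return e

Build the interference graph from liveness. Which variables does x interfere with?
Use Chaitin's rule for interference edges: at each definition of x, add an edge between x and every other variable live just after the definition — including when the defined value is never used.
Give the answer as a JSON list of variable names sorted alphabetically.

Answer: ["a"]

Analysis:
Block summaries:
  b0 def {a,x} use ∅
  b1 def {c,i,w} use ∅
  b2 def {e,x} use ∅
  b3 def {c} use ∅
  b4 def {c} use {w}
  b5 def {w} use ∅
  b6 def {w} use {w}
  b7 def {c,e} use ∅
  b8 def {a,i} use {a,i}
  b9 def {a,e} use {a}

Live sets:
  live b0: ∅→{a}
  live b1: {a}→{a,i,w}
  live b2: {a}→{a}
  live b3: {a,i,w}→{a,i,w}
  live b4: {a,i,w}→{a,i,w}
  live b5: {a,i}→{a,i,w}
  live b6: {a,i,w}→{a,i}
  live b7: {a,i}→{a,i}
  live b8: {a,i}→{a}
  live b9: {a}→∅

Interfere edges:
  a — {c,e,i,w,x}
  c — {a,i,w}
  e — {a,i}
  i — {a,c,e,w}
  w — {a,c,i}
  x — {a}

N(x) = ["a"]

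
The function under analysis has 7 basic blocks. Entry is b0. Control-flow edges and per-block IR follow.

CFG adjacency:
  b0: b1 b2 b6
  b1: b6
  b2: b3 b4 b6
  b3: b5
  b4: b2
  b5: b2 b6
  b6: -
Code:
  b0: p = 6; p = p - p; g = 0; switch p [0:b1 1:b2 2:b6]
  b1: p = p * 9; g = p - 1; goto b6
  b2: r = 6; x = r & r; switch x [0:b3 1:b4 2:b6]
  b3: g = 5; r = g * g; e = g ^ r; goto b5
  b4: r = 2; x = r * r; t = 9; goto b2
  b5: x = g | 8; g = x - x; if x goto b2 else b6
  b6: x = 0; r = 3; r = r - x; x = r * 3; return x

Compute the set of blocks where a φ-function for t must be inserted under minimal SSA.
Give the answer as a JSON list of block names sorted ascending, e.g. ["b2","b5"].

Answer: ["b2", "b6"]

Analysis:
idom tree: b1←b0 b2←b0 b3←b2 b4←b2 b5←b3 b6←b0
Join-block Dom:
  b2: preds {b0,b4,b5}: {b0} ∩ {b0,b2,b4} ∩ {b0,b2,b3,b5} = {b0}; idom=b0
  b6: preds {b0,b1,b2,b5}: {b0} ∩ {b0,b1} ∩ {b0,b2} ∩ {b0,b2,b3,b5} = {b0}; idom=b0

Frontier:
  b2←b0: walk · to b0
  b2←b4: walk b4→b2 to b0
  b2←b5: walk b5→b3→b2 to b0
  b6←b0: walk · to b0
  b6←b1: walk b1 to b0
  b6←b2: walk b2 to b0
  b6←b5: walk b5→b3→b2 to b0
  b0: DF=∅
  b1: DF={b6}
  b2: DF={b2,b6}
  b3: DF={b2,b6}
  b4: DF={b2}
  b5: DF={b2,b6}
  b6: DF=∅

φ for t: defs {b4}
  DF⁺ = {b2,b6}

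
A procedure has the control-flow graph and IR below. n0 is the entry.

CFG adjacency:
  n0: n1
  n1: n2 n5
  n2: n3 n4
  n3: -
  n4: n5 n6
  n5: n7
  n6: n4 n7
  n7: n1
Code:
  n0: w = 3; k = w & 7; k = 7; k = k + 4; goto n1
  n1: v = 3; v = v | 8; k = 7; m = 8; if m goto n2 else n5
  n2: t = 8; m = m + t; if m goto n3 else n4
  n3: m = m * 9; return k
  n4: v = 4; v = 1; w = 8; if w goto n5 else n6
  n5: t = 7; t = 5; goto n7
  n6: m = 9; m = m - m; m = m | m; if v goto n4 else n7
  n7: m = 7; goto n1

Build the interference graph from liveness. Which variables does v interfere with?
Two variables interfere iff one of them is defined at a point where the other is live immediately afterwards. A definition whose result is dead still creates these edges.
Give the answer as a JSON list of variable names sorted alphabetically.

Answer: ["m", "w"]

Analysis:
Block summaries:
  n0: def={k,w} ue=∅
  n1: def={k,m,v} ue=∅
  n2: def={m,t} ue={m}
  n3: def={m} ue={k,m}
  n4: def={v,w} ue=∅
  n5: def={t} ue=∅
  n6: def={m} ue={v}
  n7: def={m} ue=∅

Liveness:
  live n0: ∅→∅
  live n1: ∅→{k,m}
  live n2: {k,m}→{k,m}
  live n3: {k,m}→∅
  live n4: ∅→{v}
  live n5: ∅→∅
  live n6: {v}→∅
  live n7: ∅→∅

Conflict graph:
  k — {m,t}
  m — {k,t,v}
  t — {k,m}
  v — {m,w}
  w — {v}

N(v) = ["m", "w"]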